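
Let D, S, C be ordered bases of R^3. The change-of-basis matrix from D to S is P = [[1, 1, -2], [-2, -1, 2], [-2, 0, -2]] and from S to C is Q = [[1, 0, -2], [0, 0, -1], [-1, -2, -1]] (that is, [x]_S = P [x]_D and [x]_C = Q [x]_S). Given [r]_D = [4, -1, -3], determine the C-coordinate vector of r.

Composing the changes, [r]_C = Q P [r]_D.
Q P = [[5, 1, 2], [2, 0, 2], [5, 1, 0]]; applying this to [4, -1, -3] gives [13, 2, 19].

[13, 2, 19]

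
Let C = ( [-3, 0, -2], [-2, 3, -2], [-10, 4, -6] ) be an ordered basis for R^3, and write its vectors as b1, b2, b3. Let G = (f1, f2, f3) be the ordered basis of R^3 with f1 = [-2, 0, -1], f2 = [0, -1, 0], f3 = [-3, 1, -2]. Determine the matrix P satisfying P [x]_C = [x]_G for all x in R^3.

Take x = bj: its C-coordinates are the j-th standard unit vector, so P e_j — column j of P — equals [bj]_G.
b1 = 0·f1 + f2 + f3, giving column 1 = [0, 1, 1]; repeating for each j gives P = [[0, -2, 2], [1, -1, -2], [1, 2, 2]].

[[0, -2, 2], [1, -1, -2], [1, 2, 2]]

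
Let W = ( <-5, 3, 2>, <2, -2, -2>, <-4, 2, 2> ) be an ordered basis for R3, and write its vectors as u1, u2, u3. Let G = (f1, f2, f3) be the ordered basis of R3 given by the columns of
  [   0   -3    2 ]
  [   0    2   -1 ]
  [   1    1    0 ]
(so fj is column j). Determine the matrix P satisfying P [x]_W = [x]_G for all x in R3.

Column j of P is [uj]_G, since P maps W-coordinates to G-coordinates.
Expressing u1 in G: u1 = f1 + f2 - f3, so column 1 of P is <1, 1, -1>.
Doing the same for each uj gives P = [[1, 0, 2], [1, -2, 0], [-1, -2, -2]].

[[1, 0, 2], [1, -2, 0], [-1, -2, -2]]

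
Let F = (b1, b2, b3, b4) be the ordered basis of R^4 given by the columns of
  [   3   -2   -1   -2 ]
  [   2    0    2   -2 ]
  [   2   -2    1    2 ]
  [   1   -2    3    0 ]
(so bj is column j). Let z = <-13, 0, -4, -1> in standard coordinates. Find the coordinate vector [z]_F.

<-1, 3, 2, 1>

Write z = c_1 b1 + ... + c_4 b4 and solve for the c_i.
Solving this 4x4 system gives c = (-1, 3, 2, 1).
Check: -b1 + 3b2 + 2b3 + b4 = <-13, 0, -4, -1>.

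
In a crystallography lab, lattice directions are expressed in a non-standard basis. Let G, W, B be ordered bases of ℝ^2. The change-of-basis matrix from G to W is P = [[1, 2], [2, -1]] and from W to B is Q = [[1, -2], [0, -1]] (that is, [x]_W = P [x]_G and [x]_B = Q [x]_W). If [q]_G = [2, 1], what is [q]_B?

Composing the changes, [q]_B = Q P [q]_G.
Q P = [[-3, 4], [-2, 1]]; applying this to [2, 1] gives [-2, -3].

[-2, -3]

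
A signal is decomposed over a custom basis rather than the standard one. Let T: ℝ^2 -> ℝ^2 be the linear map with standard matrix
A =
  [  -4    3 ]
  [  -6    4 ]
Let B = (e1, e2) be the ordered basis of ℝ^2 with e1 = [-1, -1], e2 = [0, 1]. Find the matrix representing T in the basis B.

[[-1, -3], [1, 1]]

Let P have columns e1, e2. Then [T]_B = P^(-1) A P.
Here det P = -1, so P^(-1) is integer; computing A P first and then P^(-1)(A P) gives [[-1, -3], [1, 1]].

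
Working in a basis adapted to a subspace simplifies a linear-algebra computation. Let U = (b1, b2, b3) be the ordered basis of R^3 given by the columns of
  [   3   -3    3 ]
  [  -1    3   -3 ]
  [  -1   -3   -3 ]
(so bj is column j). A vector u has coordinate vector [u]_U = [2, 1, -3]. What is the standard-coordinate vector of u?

u = M [u]_U, where M has columns b1, ..., b3.
Carrying out the matrix-vector product, u = [-6, 10, 4].

[-6, 10, 4]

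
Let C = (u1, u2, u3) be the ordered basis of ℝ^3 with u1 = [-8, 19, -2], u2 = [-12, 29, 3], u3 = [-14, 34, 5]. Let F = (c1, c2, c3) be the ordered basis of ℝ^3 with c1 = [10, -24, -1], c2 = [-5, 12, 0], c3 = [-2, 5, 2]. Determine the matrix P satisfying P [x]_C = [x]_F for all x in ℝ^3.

[[0, -1, -1], [2, 0, 0], [-1, 1, 2]]

Let M have columns uj and N have columns cj. Then for every x, N [x]_F = x = M [x]_C, so P = N^(-1) M.
Since det N = 1, N^(-1) has integer entries; multiplying gives P = [[0, -1, -1], [2, 0, 0], [-1, 1, 2]].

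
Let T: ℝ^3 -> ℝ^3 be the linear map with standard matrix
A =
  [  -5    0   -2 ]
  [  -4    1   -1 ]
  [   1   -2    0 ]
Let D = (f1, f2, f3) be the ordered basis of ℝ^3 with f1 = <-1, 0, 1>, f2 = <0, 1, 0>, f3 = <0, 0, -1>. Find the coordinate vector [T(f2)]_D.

Column 2 of [T]_D is the D-coordinate vector of T(f2).
In standard coordinates T(f2) = A f2 = <0, 1, -2>.
Converting to D: <0, 1, -2> = 0·f1 + f2 + 2f3, so the coordinate vector is <0, 1, 2>.

<0, 1, 2>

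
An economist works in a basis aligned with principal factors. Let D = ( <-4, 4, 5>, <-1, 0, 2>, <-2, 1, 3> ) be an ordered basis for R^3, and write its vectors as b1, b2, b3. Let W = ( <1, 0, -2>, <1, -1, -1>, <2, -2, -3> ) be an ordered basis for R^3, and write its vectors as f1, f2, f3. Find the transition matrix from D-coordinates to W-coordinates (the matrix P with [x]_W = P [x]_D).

[[0, -1, -1], [-2, 0, -1], [-1, 0, 0]]

Let M have columns bj and N have columns fj. Then for every x, N [x]_W = x = M [x]_D, so P = N^(-1) M.
Since det N = 1, N^(-1) has integer entries; multiplying gives P = [[0, -1, -1], [-2, 0, -1], [-1, 0, 0]].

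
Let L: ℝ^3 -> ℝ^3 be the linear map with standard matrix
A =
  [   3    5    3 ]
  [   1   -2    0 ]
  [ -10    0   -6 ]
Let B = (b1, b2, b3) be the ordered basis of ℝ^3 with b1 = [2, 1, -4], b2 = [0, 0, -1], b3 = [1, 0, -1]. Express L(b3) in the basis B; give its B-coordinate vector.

[1, 2, -2]

Compute L(b3) = A b3 = [0, 1, -4] in standard coordinates.
Then write this in B-coordinates: solve for y in y_1 b1 + ... + y_3 b3 = [0, 1, -4].
This gives y = [1, 2, -2], which is column 3 of [L]_B.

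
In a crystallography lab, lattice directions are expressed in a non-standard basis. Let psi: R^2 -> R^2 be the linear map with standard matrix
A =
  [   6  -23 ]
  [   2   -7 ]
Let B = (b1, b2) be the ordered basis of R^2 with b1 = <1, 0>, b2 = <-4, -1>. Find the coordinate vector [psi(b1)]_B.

Compute psi(b1) = A b1 = <6, 2> in standard coordinates.
Then write this in B-coordinates: solve for y in y_1 b1 + y_2 b2 = <6, 2>.
This gives y = <-2, -2>, which is column 1 of [psi]_B.

<-2, -2>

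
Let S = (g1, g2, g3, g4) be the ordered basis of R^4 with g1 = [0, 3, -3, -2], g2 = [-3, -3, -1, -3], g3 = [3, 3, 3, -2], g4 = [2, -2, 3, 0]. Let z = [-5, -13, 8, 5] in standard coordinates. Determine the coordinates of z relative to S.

[-4, 1, 0, -1]

We seek scalars with c_1 g1 + ... + c_4 g4 = z; equivalently solve M c = z where the columns of M are g1, ..., g4.
Gaussian elimination on [M | z] yields c = (-4, 1, 0, -1).
Check: -4g1 + g2 + 0·g3 - g4 = [-5, -13, 8, 5].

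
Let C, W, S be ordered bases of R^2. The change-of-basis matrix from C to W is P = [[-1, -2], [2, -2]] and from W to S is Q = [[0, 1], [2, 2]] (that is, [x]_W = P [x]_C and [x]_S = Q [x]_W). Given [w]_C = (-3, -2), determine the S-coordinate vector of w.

(-2, 10)

First [w]_W = P [w]_C = (7, -2).
Then [w]_S = Q [w]_W = (-2, 10).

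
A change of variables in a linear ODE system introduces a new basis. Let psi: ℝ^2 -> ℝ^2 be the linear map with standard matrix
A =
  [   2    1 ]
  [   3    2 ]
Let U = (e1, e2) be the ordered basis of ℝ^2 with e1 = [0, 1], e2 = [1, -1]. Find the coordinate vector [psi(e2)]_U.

[2, 1]

Column 2 of [psi]_U is the U-coordinate vector of psi(e2).
In standard coordinates psi(e2) = A e2 = [1, 1].
Converting to U: [1, 1] = 2e1 + e2, so the coordinate vector is [2, 1].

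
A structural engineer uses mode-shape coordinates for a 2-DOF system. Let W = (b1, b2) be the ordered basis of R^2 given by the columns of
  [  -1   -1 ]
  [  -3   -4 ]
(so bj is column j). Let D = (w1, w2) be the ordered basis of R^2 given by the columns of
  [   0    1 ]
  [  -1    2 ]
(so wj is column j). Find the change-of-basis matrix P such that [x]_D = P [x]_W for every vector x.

[[1, 2], [-1, -1]]

Take x = bj: its W-coordinates are the j-th standard unit vector, so P e_j — column j of P — equals [bj]_D.
b1 = w1 - w2, giving column 1 = [1, -1]; repeating for each j gives P = [[1, 2], [-1, -1]].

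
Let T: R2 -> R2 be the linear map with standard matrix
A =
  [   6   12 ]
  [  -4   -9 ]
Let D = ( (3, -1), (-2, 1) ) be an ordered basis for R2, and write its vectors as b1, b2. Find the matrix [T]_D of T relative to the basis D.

With P the matrix whose columns are b1, b2, [T]_D = P^(-1) A P.
Column by column: T(b1) = A b1 = (6, -3); its D-coordinates (0, -3) give column 1.
Continuing for each basis vector yields [T]_D = [[0, -2], [-3, -3]].

[[0, -2], [-3, -3]]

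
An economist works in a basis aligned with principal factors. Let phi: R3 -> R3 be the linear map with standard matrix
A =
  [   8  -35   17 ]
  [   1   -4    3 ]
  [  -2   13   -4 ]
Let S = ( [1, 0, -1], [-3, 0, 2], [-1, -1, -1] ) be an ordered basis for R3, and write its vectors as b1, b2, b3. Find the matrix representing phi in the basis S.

The j-th column of [phi]_S is [phi(bj)]_S.
phi(b1) = A b1 = [-9, -2, 2] = 2b1 + 3b2 + 2b3, so column 1 is [2, 3, 2].
Repeating for b2, b3 and assembling the columns gives [[2, 1, 1], [3, -2, -3], [2, -3, 0]].

[[2, 1, 1], [3, -2, -3], [2, -3, 0]]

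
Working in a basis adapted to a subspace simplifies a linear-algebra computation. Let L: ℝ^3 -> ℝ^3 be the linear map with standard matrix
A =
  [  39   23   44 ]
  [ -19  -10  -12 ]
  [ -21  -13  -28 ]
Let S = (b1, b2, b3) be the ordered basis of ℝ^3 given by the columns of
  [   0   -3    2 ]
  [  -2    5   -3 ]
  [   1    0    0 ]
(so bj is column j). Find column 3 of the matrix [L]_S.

Compute L(b3) = A b3 = (9, -8, -3) in standard coordinates.
Then write this in S-coordinates: solve for y in y_1 b1 + ... + y_3 b3 = (9, -8, -3).
This gives y = (-3, -1, 3), which is column 3 of [L]_S.

(-3, -1, 3)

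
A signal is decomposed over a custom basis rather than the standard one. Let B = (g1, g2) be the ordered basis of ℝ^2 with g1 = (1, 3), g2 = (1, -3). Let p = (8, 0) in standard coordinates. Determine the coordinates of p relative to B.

[p]_B is the unique c with M c = p, where M has columns g1, g2.
System: c_1 + c_2 = 8, 3c_1 - 3c_2 = 0; solving gives c_1 = 4, c_2 = 4.
Check: 4g1 + 4g2 = (8, 0).

(4, 4)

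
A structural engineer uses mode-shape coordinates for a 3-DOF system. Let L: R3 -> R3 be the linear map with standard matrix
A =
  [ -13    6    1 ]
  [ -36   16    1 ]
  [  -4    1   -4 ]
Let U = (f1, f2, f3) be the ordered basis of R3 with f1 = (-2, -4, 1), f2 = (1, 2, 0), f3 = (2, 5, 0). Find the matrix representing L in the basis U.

[[0, -2, -3], [-3, -1, -2], [3, -2, 0]]

Let P have columns f1, ..., f3. Then [L]_U = P^(-1) A P.
Here det P = 1, so P^(-1) is integer; computing A P first and then P^(-1)(A P) gives [[0, -2, -3], [-3, -1, -2], [3, -2, 0]].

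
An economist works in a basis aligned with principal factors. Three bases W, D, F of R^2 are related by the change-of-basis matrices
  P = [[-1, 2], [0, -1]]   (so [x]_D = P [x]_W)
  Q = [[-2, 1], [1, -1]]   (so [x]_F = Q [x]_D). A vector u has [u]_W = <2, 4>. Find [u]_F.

<-16, 10>

Apply P to get D-coordinates <6, -4>, then Q to get F-coordinates.
The result is [u]_F = <-16, 10>.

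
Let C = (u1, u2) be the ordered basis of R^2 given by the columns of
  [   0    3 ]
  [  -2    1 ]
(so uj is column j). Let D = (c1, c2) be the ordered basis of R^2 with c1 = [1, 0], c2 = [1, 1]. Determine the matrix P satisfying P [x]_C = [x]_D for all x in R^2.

[[2, 2], [-2, 1]]

Take x = uj: its C-coordinates are the j-th standard unit vector, so P e_j — column j of P — equals [uj]_D.
u1 = 2c1 - 2c2, giving column 1 = [2, -2]; repeating for each j gives P = [[2, 2], [-2, 1]].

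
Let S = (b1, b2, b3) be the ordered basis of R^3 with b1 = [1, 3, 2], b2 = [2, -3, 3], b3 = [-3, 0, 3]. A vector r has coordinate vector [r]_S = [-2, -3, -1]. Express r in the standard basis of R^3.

r = M [r]_S, where M has columns b1, ..., b3.
Carrying out the matrix-vector product, r = [-5, 3, -16].

[-5, 3, -16]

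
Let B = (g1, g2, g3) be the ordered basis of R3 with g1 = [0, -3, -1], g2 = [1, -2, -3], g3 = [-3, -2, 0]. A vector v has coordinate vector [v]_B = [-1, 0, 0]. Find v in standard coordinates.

[0, 3, 1]

The coordinates say v = -g1 + 0·g2 + 0·g3; adding the scaled basis vectors gives [0, 3, 1].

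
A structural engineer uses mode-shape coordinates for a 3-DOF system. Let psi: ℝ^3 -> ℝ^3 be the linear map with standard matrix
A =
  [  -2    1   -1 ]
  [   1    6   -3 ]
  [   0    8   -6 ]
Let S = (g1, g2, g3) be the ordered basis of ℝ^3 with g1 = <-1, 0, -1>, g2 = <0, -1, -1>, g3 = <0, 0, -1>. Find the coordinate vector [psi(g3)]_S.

<-1, -3, -2>

Column 3 of [psi]_S is the S-coordinate vector of psi(g3).
In standard coordinates psi(g3) = A g3 = <1, 3, 6>.
Converting to S: <1, 3, 6> = -g1 - 3g2 - 2g3, so the coordinate vector is <-1, -3, -2>.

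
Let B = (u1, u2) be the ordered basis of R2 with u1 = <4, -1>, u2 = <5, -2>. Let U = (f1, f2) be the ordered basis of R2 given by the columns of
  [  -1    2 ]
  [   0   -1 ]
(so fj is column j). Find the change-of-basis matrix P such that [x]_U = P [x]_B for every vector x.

[[-2, -1], [1, 2]]

Column j of P is [uj]_U, since P maps B-coordinates to U-coordinates.
Expressing u1 in U: u1 = -2f1 + f2, so column 1 of P is <-2, 1>.
Doing the same for each uj gives P = [[-2, -1], [1, 2]].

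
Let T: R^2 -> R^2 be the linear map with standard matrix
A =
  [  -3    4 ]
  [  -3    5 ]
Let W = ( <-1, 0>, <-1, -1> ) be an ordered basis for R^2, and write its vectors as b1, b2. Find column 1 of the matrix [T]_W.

<0, -3>

Column 1 of [T]_W is the W-coordinate vector of T(b1).
In standard coordinates T(b1) = A b1 = <3, 3>.
Converting to W: <3, 3> = 0·b1 - 3b2, so the coordinate vector is <0, -3>.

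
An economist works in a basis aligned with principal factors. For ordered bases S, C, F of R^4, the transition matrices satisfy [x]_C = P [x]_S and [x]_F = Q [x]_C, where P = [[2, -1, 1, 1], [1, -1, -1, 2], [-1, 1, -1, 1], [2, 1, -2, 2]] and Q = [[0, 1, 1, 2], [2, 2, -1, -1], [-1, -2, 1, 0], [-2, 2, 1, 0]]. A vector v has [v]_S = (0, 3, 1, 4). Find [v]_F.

(28, -3, -4, 10)

First [v]_C = P [v]_S = (2, 4, 6, 9).
Then [v]_F = Q [v]_C = (28, -3, -4, 10).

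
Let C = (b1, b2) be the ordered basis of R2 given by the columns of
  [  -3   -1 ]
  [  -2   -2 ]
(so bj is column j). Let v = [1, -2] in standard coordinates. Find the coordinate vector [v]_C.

[-1, 2]

We seek scalars with c_1 b1 + c_2 b2 = v; equivalently solve M c = v where the columns of M are b1, b2.
System: -3c_1 - c_2 = 1, -2c_1 - 2c_2 = -2; solving gives c_1 = -1, c_2 = 2.
Check: -b1 + 2b2 = [1, -2].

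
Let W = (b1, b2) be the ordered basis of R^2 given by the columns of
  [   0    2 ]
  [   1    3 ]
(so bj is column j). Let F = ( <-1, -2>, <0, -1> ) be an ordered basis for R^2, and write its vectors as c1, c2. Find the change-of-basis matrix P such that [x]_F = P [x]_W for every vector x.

[[0, -2], [-1, 1]]

Column j of P is [bj]_F, since P maps W-coordinates to F-coordinates.
Expressing b1 in F: b1 = 0·c1 - c2, so column 1 of P is <0, -1>.
Doing the same for each bj gives P = [[0, -2], [-1, 1]].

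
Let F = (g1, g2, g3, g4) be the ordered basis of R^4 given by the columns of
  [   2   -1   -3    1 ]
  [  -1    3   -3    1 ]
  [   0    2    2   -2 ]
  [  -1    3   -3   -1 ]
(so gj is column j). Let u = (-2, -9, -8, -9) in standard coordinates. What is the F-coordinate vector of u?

(-3, -4, 0, 0)

We seek scalars with c_1 g1 + ... + c_4 g4 = u; equivalently solve M c = u where the columns of M are g1, ..., g4.
Row-reducing the augmented matrix [M | u] gives c = (-3, -4, 0, 0).
Check: -3g1 - 4g2 + 0·g3 + 0·g4 = (-2, -9, -8, -9).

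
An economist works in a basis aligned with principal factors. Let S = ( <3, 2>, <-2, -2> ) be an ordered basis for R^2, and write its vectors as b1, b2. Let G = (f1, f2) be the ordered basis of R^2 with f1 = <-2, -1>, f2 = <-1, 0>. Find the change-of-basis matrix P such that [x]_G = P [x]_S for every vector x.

[[-2, 2], [1, -2]]

Let M have columns bj and N have columns fj. Then for every x, N [x]_G = x = M [x]_S, so P = N^(-1) M.
Since det N = -1, N^(-1) has integer entries; multiplying gives P = [[-2, 2], [1, -2]].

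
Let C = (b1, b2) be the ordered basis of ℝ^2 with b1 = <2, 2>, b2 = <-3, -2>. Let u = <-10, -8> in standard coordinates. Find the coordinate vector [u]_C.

<-2, 2>

[u]_C is the unique c with M c = u, where M has columns b1, b2.
System: 2c_1 - 3c_2 = -10, 2c_1 - 2c_2 = -8; solving gives c_1 = -2, c_2 = 2.
Check: -2b1 + 2b2 = <-10, -8>.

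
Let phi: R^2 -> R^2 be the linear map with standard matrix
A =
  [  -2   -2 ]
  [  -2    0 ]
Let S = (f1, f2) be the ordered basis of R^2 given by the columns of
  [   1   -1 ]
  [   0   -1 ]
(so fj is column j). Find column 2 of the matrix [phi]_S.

<2, -2>

Compute phi(f2) = A f2 = <4, 2> in standard coordinates.
Then write this in S-coordinates: solve for y in y_1 f1 + y_2 f2 = <4, 2>.
This gives y = <2, -2>, which is column 2 of [phi]_S.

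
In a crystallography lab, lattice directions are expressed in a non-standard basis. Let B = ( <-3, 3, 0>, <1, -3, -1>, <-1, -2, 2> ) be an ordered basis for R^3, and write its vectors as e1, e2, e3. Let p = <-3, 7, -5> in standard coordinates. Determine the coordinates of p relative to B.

<2, 1, -2>

We seek scalars with c_1 e1 + ... + c_3 e3 = p; equivalently solve M c = p where the columns of M are e1, ..., e3.
Solving this 3x3 system gives c = (2, 1, -2).
Check: 2e1 + e2 - 2e3 = <-3, 7, -5>.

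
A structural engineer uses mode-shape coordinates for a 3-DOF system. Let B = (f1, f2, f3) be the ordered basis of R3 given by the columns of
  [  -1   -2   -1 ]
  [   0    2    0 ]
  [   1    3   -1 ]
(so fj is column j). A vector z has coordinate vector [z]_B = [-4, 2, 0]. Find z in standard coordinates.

By definition z = -4f1 + 2f2 + 0·f3.
Summing componentwise gives [0, 4, 2].

[0, 4, 2]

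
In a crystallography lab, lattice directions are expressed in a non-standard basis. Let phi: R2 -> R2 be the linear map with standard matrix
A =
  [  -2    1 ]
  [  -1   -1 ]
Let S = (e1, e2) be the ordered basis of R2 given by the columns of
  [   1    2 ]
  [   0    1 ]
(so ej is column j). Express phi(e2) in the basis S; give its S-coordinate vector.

[3, -3]

Compute phi(e2) = A e2 = [-3, -3] in standard coordinates.
Then write this in S-coordinates: solve for y in y_1 e1 + y_2 e2 = [-3, -3].
This gives y = [3, -3], which is column 2 of [phi]_S.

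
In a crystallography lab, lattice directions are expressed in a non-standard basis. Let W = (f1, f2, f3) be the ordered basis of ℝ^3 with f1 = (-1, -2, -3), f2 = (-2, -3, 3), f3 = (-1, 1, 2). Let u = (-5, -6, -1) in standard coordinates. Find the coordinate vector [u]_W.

(2, 1, 1)

[u]_W is the unique c with M c = u, where M has columns f1, ..., f3.
Row-reducing the augmented matrix [M | u] gives c = (2, 1, 1).
Check: 2f1 + f2 + f3 = (-5, -6, -1).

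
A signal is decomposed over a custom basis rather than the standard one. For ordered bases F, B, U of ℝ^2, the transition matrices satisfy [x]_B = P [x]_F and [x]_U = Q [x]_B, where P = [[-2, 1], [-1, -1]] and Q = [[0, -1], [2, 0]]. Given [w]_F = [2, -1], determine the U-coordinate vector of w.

Composing the changes, [w]_U = Q P [w]_F.
Q P = [[1, 1], [-4, 2]]; applying this to [2, -1] gives [1, -10].

[1, -10]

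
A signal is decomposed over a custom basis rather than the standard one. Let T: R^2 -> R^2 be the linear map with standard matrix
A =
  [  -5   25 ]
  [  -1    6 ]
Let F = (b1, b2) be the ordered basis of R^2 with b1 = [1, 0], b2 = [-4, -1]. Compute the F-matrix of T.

With P the matrix whose columns are b1, b2, [T]_F = P^(-1) A P.
Column by column: T(b1) = A b1 = [-5, -1]; its F-coordinates [-1, 1] give column 1.
Continuing for each basis vector yields [T]_F = [[-1, 3], [1, 2]].

[[-1, 3], [1, 2]]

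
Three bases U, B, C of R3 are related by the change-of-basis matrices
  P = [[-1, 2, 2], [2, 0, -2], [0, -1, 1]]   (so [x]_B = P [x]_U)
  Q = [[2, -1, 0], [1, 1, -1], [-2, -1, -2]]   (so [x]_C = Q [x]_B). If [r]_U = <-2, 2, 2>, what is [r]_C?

<28, 2, -12>

First [r]_B = P [r]_U = <10, -8, 0>.
Then [r]_C = Q [r]_B = <28, 2, -12>.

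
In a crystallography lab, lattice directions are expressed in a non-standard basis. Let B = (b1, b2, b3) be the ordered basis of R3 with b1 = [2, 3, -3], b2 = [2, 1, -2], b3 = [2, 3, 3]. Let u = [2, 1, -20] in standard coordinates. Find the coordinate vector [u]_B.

[u]_B is the unique c with M c = u, where M has columns b1, ..., b3.
Row-reducing the augmented matrix [M | u] gives c = (3, 1, -3).
Check: 3b1 + b2 - 3b3 = [2, 1, -20].

[3, 1, -3]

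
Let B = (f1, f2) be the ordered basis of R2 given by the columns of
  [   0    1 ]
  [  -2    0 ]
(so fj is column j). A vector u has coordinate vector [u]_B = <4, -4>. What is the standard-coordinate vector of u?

By definition u = 4f1 - 4f2.
Summing componentwise gives <-4, -8>.

<-4, -8>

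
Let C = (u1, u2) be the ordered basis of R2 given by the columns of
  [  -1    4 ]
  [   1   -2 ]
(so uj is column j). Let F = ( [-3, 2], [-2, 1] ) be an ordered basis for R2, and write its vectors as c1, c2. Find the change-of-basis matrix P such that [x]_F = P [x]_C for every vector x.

Let M have columns uj and N have columns cj. Then for every x, N [x]_F = x = M [x]_C, so P = N^(-1) M.
Since det N = 1, N^(-1) has integer entries; multiplying gives P = [[1, 0], [-1, -2]].

[[1, 0], [-1, -2]]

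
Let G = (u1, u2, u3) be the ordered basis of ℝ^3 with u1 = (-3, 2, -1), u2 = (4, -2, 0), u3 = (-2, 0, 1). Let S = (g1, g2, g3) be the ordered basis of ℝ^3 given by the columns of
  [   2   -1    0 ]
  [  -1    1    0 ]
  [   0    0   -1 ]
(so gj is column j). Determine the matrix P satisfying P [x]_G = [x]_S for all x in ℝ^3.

[[-1, 2, -2], [1, 0, -2], [1, 0, -1]]

Take x = uj: its G-coordinates are the j-th standard unit vector, so P e_j — column j of P — equals [uj]_S.
u1 = -g1 + g2 + g3, giving column 1 = (-1, 1, 1); repeating for each j gives P = [[-1, 2, -2], [1, 0, -2], [1, 0, -1]].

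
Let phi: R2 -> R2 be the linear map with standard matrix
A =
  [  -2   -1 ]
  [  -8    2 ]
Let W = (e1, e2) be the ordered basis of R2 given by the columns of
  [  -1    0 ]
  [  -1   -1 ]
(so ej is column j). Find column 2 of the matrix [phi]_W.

<-1, 3>

Column 2 of [phi]_W is the W-coordinate vector of phi(e2).
In standard coordinates phi(e2) = A e2 = <1, -2>.
Converting to W: <1, -2> = -e1 + 3e2, so the coordinate vector is <-1, 3>.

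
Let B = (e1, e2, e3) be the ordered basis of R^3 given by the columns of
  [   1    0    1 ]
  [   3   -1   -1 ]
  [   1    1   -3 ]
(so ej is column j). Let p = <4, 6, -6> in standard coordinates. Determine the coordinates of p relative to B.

<2, -2, 2>

[p]_B is the unique c with M c = p, where M has columns e1, ..., e3.
Gaussian elimination on [M | p] yields c = (2, -2, 2).
Check: 2e1 - 2e2 + 2e3 = <4, 6, -6>.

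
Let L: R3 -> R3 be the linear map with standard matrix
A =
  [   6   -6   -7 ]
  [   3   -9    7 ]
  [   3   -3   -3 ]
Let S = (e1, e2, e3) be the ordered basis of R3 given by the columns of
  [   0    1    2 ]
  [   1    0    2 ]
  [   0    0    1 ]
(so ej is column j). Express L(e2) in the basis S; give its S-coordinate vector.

<-3, 0, 3>

Column 2 of [L]_S is the S-coordinate vector of L(e2).
In standard coordinates L(e2) = A e2 = <6, 3, 3>.
Converting to S: <6, 3, 3> = -3e1 + 0·e2 + 3e3, so the coordinate vector is <-3, 0, 3>.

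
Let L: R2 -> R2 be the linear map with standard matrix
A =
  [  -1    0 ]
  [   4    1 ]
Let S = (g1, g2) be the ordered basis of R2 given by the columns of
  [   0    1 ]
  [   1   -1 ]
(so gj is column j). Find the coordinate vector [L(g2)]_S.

Compute L(g2) = A g2 = (-1, 3) in standard coordinates.
Then write this in S-coordinates: solve for y in y_1 g1 + y_2 g2 = (-1, 3).
This gives y = (2, -1), which is column 2 of [L]_S.

(2, -1)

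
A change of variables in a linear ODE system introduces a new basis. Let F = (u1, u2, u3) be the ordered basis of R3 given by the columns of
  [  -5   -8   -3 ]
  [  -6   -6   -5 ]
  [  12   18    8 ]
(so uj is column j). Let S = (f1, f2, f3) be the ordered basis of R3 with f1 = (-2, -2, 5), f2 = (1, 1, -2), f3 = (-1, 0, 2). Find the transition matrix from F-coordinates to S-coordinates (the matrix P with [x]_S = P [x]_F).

Column j of P is [uj]_S, since P maps F-coordinates to S-coordinates.
Expressing u1 in S: u1 = 2f1 - 2f2 - f3, so column 1 of P is (2, -2, -1).
Doing the same for each uj gives P = [[2, 2, 2], [-2, -2, -1], [-1, 2, -2]].

[[2, 2, 2], [-2, -2, -1], [-1, 2, -2]]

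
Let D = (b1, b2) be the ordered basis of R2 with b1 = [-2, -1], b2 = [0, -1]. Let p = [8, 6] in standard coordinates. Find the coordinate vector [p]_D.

We seek scalars with c_1 b1 + c_2 b2 = p; equivalently solve M c = p where the columns of M are b1, b2.
System: -2c_1 + 0c_2 = 8, -c_1 - c_2 = 6; solving gives c_1 = -4, c_2 = -2.
Check: -4b1 - 2b2 = [8, 6].

[-4, -2]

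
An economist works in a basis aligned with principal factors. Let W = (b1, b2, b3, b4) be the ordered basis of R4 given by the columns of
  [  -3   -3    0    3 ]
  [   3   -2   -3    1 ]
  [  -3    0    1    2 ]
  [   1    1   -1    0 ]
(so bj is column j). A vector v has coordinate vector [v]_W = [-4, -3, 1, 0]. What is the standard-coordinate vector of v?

v = M [v]_W, where M has columns b1, ..., b4.
Carrying out the matrix-vector product, v = [21, -9, 13, -8].

[21, -9, 13, -8]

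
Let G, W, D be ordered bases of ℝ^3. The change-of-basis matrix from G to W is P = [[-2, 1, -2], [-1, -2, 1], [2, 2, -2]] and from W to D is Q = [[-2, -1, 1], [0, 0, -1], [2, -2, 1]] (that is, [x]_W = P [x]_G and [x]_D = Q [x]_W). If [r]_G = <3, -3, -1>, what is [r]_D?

<14, -2, -16>

First [r]_W = P [r]_G = <-7, 2, 2>.
Then [r]_D = Q [r]_W = <14, -2, -16>.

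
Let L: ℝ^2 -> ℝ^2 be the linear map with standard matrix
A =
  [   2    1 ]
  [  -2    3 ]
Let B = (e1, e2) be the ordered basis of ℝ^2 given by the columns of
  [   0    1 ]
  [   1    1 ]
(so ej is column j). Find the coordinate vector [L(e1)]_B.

Compute L(e1) = A e1 = <1, 3> in standard coordinates.
Then write this in B-coordinates: solve for y in y_1 e1 + y_2 e2 = <1, 3>.
This gives y = <2, 1>, which is column 1 of [L]_B.

<2, 1>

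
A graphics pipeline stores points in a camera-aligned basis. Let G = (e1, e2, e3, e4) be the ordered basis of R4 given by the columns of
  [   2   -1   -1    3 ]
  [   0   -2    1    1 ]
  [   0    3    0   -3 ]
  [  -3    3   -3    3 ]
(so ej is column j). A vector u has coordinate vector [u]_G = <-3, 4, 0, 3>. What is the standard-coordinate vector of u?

By definition u = -3e1 + 4e2 + 0·e3 + 3e4.
Summing componentwise gives <-1, -5, 3, 30>.

<-1, -5, 3, 30>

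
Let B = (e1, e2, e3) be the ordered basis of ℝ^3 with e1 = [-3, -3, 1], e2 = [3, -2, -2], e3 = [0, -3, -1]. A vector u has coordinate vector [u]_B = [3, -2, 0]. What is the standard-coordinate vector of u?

[-15, -5, 7]

u = M [u]_B, where M has columns e1, ..., e3.
Carrying out the matrix-vector product, u = [-15, -5, 7].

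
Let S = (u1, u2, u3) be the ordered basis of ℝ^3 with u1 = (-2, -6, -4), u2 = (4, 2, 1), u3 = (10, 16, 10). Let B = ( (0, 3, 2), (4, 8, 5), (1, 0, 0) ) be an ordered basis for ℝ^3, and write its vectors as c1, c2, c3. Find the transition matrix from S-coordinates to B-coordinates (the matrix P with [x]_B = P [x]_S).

[[-2, -2, 0], [0, 1, 2], [-2, 0, 2]]

Take x = uj: its S-coordinates are the j-th standard unit vector, so P e_j — column j of P — equals [uj]_B.
u1 = -2c1 + 0·c2 - 2c3, giving column 1 = (-2, 0, -2); repeating for each j gives P = [[-2, -2, 0], [0, 1, 2], [-2, 0, 2]].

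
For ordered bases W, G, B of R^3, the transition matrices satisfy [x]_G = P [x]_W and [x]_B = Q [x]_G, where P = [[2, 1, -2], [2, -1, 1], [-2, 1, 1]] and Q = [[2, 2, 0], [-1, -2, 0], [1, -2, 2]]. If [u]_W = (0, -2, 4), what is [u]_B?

(-8, -2, -18)

Composing the changes, [u]_B = Q P [u]_W.
Q P = [[8, 0, -2], [-6, 1, 0], [-6, 5, -2]]; applying this to (0, -2, 4) gives (-8, -2, -18).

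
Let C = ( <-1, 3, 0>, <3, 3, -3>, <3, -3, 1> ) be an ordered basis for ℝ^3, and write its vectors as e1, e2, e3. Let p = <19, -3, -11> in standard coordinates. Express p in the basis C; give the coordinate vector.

We seek scalars with c_1 e1 + ... + c_3 e3 = p; equivalently solve M c = p where the columns of M are e1, ..., e3.
Solving this 3x3 system gives c = (-4, 4, 1).
Check: -4e1 + 4e2 + e3 = <19, -3, -11>.

<-4, 4, 1>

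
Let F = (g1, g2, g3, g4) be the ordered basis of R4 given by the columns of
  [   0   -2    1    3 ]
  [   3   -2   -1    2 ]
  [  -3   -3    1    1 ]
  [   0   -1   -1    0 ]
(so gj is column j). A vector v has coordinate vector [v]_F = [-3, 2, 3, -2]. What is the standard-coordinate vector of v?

By definition v = -3g1 + 2g2 + 3g3 - 2g4.
Summing componentwise gives [-7, -20, 4, -5].

[-7, -20, 4, -5]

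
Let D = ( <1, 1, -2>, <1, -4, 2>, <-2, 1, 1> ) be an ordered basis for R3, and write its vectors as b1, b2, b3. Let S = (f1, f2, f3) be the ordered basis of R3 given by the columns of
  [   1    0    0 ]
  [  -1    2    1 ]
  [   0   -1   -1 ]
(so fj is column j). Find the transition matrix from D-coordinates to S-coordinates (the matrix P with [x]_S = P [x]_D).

Column j of P is [bj]_S, since P maps D-coordinates to S-coordinates.
Expressing b1 in S: b1 = f1 + 0·f2 + 2f3, so column 1 of P is <1, 0, 2>.
Doing the same for each bj gives P = [[1, 1, -2], [0, -1, 0], [2, -1, -1]].

[[1, 1, -2], [0, -1, 0], [2, -1, -1]]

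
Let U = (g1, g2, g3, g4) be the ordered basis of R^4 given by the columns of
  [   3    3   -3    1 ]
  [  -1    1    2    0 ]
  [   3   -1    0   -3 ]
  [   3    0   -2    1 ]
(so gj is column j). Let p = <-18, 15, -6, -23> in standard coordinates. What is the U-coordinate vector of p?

[p]_U is the unique c with M c = p, where M has columns g1, ..., g4.
Solving this 4x4 system gives c = (-4, 3, 4, -3).
Check: -4g1 + 3g2 + 4g3 - 3g4 = <-18, 15, -6, -23>.

<-4, 3, 4, -3>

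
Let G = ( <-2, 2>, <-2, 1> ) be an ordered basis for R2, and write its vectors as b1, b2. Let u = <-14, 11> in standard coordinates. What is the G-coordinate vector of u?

<4, 3>

Write u = c_1 b1 + c_2 b2 and solve for the c_i.
System: -2c_1 - 2c_2 = -14, 2c_1 + c_2 = 11; solving gives c_1 = 4, c_2 = 3.
Check: 4b1 + 3b2 = <-14, 11>.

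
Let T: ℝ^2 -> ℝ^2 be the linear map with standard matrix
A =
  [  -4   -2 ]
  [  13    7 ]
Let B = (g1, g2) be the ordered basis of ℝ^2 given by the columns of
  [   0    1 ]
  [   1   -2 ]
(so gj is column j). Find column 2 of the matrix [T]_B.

Column 2 of [T]_B is the B-coordinate vector of T(g2).
In standard coordinates T(g2) = A g2 = [0, -1].
Converting to B: [0, -1] = -g1 + 0·g2, so the coordinate vector is [-1, 0].

[-1, 0]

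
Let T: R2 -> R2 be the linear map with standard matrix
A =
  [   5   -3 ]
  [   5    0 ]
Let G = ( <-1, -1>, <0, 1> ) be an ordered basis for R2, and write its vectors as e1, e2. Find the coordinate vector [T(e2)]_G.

Column 2 of [T]_G is the G-coordinate vector of T(e2).
In standard coordinates T(e2) = A e2 = <-3, 0>.
Converting to G: <-3, 0> = 3e1 + 3e2, so the coordinate vector is <3, 3>.

<3, 3>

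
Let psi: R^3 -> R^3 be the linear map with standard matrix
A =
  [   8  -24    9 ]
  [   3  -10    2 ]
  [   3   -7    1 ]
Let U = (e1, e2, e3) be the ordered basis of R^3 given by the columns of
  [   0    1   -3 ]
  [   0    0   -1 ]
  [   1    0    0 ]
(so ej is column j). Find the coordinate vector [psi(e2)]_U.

Compute psi(e2) = A e2 = (8, 3, 3) in standard coordinates.
Then write this in U-coordinates: solve for y in y_1 e1 + ... + y_3 e3 = (8, 3, 3).
This gives y = (3, -1, -3), which is column 2 of [psi]_U.

(3, -1, -3)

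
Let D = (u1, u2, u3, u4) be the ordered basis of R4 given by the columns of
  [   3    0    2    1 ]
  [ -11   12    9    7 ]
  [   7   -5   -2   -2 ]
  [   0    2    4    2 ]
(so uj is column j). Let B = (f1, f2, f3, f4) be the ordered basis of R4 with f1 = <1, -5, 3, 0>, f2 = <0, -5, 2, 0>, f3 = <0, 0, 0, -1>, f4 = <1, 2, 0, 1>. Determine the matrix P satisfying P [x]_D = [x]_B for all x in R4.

Take x = uj: its D-coordinates are the j-th standard unit vector, so P e_j — column j of P — equals [uj]_B.
u1 = f1 + 2f2 + 2f3 + 2f4, giving column 1 = <1, 2, 2, 2>; repeating for each j gives P = [[1, -1, 0, 0], [2, -1, -1, -1], [2, -1, -2, -1], [2, 1, 2, 1]].

[[1, -1, 0, 0], [2, -1, -1, -1], [2, -1, -2, -1], [2, 1, 2, 1]]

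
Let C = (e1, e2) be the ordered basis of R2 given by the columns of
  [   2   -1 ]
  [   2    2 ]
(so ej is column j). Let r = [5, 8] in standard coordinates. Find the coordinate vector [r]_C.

[3, 1]

Write r = c_1 e1 + c_2 e2 and solve for the c_i.
System: 2c_1 - c_2 = 5, 2c_1 + 2c_2 = 8; solving gives c_1 = 3, c_2 = 1.
Check: 3e1 + e2 = [5, 8].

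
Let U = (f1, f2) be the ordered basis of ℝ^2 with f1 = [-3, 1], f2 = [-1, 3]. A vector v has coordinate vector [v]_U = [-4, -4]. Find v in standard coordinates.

By definition v = -4f1 - 4f2.
Summing componentwise gives [16, -16].

[16, -16]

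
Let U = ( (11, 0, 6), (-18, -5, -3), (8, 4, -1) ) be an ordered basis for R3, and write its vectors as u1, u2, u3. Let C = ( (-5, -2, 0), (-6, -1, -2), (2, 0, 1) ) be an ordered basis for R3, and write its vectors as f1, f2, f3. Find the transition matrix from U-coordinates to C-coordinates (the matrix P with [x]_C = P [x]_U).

Take x = uj: its U-coordinates are the j-th standard unit vector, so P e_j — column j of P — equals [uj]_C.
u1 = f1 - 2f2 + 2f3, giving column 1 = (1, -2, 2); repeating for each j gives P = [[1, 2, -2], [-2, 1, 0], [2, -1, -1]].

[[1, 2, -2], [-2, 1, 0], [2, -1, -1]]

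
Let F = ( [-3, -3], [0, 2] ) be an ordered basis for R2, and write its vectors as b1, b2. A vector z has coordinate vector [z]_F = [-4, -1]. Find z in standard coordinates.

[12, 10]

z = M [z]_F, where M has columns b1, b2.
Carrying out the matrix-vector product, z = [12, 10].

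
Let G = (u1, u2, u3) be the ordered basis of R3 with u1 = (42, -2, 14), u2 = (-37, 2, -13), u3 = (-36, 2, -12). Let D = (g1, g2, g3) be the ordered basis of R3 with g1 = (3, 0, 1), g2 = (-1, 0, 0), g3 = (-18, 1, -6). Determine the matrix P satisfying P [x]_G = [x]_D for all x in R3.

[[2, -1, 0], [0, -2, 0], [-2, 2, 2]]

Column j of P is [uj]_D, since P maps G-coordinates to D-coordinates.
Expressing u1 in D: u1 = 2g1 + 0·g2 - 2g3, so column 1 of P is (2, 0, -2).
Doing the same for each uj gives P = [[2, -1, 0], [0, -2, 0], [-2, 2, 2]].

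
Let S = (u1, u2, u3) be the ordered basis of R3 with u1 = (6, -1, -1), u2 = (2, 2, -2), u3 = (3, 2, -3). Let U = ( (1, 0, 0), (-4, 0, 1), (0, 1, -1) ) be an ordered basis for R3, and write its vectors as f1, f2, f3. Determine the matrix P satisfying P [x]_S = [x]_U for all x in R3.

Let M have columns uj and N have columns fj. Then for every x, N [x]_U = x = M [x]_S, so P = N^(-1) M.
Since det N = -1, N^(-1) has integer entries; multiplying gives P = [[-2, 2, -1], [-2, 0, -1], [-1, 2, 2]].

[[-2, 2, -1], [-2, 0, -1], [-1, 2, 2]]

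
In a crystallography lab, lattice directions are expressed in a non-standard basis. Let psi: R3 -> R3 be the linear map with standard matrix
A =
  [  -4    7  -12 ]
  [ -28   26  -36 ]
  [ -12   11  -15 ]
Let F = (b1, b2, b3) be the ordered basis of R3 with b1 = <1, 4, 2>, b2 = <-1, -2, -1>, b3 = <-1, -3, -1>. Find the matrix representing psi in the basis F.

[[2, 3, -1], [2, 3, 2], [0, -2, 2]]

With P the matrix whose columns are b1, ..., b3, [psi]_F = P^(-1) A P.
Column by column: psi(b1) = A b1 = <0, 4, 2>; its F-coordinates <2, 2, 0> give column 1.
Continuing for each basis vector yields [psi]_F = [[2, 3, -1], [2, 3, 2], [0, -2, 2]].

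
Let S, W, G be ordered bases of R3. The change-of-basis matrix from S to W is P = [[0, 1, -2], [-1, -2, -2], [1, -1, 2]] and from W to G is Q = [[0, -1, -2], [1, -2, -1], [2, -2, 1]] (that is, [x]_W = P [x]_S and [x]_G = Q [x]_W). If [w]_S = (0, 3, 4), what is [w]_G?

Composing the changes, [w]_G = Q P [w]_S.
Q P = [[-1, 4, -2], [1, 6, 0], [3, 5, 2]]; applying this to (0, 3, 4) gives (4, 18, 23).

(4, 18, 23)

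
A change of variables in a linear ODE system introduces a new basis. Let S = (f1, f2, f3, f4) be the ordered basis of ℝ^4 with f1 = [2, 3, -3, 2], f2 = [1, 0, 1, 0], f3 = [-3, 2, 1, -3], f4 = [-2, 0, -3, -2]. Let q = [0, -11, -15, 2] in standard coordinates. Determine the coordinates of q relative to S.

[-1, -2, -4, 4]

We seek scalars with c_1 f1 + ... + c_4 f4 = q; equivalently solve M c = q where the columns of M are f1, ..., f4.
Solving this 4x4 system gives c = (-1, -2, -4, 4).
Check: -f1 - 2f2 - 4f3 + 4f4 = [0, -11, -15, 2].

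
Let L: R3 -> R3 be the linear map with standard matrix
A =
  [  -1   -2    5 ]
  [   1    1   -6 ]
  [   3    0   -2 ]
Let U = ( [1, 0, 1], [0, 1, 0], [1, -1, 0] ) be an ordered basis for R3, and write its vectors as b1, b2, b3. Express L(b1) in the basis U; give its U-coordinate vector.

Column 1 of [L]_U is the U-coordinate vector of L(b1).
In standard coordinates L(b1) = A b1 = [4, -5, 1].
Converting to U: [4, -5, 1] = b1 - 2b2 + 3b3, so the coordinate vector is [1, -2, 3].

[1, -2, 3]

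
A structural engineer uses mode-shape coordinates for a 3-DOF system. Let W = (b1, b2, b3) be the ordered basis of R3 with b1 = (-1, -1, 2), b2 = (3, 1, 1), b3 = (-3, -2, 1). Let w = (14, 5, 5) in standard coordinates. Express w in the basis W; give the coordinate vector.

[w]_W is the unique c with M c = w, where M has columns b1, ..., b3.
Row-reducing the augmented matrix [M | w] gives c = (1, 4, -1).
Check: b1 + 4b2 - b3 = (14, 5, 5).

(1, 4, -1)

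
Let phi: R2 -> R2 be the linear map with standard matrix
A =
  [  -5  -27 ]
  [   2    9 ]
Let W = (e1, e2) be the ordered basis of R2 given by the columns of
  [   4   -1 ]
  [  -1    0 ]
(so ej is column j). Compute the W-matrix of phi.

[[1, 2], [-3, 3]]

With P the matrix whose columns are e1, e2, [phi]_W = P^(-1) A P.
Column by column: phi(e1) = A e1 = [7, -1]; its W-coordinates [1, -3] give column 1.
Continuing for each basis vector yields [phi]_W = [[1, 2], [-3, 3]].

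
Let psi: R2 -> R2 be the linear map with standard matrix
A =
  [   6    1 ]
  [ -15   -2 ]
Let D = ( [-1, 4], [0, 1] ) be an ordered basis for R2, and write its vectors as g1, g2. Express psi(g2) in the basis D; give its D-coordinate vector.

Compute psi(g2) = A g2 = [1, -2] in standard coordinates.
Then write this in D-coordinates: solve for y in y_1 g1 + y_2 g2 = [1, -2].
This gives y = [-1, 2], which is column 2 of [psi]_D.

[-1, 2]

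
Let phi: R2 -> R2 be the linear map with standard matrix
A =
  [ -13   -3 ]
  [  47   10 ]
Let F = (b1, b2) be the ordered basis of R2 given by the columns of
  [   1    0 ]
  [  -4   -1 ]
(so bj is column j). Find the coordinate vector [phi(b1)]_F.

<-1, -3>

Column 1 of [phi]_F is the F-coordinate vector of phi(b1).
In standard coordinates phi(b1) = A b1 = <-1, 7>.
Converting to F: <-1, 7> = -b1 - 3b2, so the coordinate vector is <-1, -3>.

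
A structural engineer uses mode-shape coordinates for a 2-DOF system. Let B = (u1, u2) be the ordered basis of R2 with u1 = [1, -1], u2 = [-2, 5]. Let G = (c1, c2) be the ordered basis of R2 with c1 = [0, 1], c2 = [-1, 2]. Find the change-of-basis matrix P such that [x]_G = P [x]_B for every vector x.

[[1, 1], [-1, 2]]

Let M have columns uj and N have columns cj. Then for every x, N [x]_G = x = M [x]_B, so P = N^(-1) M.
Since det N = 1, N^(-1) has integer entries; multiplying gives P = [[1, 1], [-1, 2]].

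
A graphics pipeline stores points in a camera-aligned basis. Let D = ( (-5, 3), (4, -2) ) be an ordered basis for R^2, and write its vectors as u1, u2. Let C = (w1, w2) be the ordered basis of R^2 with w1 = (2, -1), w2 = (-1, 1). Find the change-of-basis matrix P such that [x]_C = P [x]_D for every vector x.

[[-2, 2], [1, 0]]

Column j of P is [uj]_C, since P maps D-coordinates to C-coordinates.
Expressing u1 in C: u1 = -2w1 + w2, so column 1 of P is (-2, 1).
Doing the same for each uj gives P = [[-2, 2], [1, 0]].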